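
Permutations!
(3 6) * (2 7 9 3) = (2 7 9 3 6) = [0, 1, 7, 6, 4, 5, 2, 9, 8, 3]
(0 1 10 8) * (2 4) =(0 1 10 8)(2 4) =[1, 10, 4, 3, 2, 5, 6, 7, 0, 9, 8]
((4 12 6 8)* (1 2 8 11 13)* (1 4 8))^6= (4 12 6 11 13)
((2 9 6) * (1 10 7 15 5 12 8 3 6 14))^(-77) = ((1 10 7 15 5 12 8 3 6 2 9 14))^(-77) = (1 3 7 2 5 14 8 10 6 15 9 12)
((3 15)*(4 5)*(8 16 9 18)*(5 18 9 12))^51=((3 15)(4 18 8 16 12 5))^51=(3 15)(4 16)(5 8)(12 18)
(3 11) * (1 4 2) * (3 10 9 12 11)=[0, 4, 1, 3, 2, 5, 6, 7, 8, 12, 9, 10, 11]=(1 4 2)(9 12 11 10)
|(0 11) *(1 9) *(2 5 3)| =|(0 11)(1 9)(2 5 3)| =6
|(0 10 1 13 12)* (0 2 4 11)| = 8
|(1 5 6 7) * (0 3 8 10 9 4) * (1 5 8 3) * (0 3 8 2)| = |(0 1 2)(3 8 10 9 4)(5 6 7)| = 15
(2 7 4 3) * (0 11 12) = (0 11 12)(2 7 4 3) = [11, 1, 7, 2, 3, 5, 6, 4, 8, 9, 10, 12, 0]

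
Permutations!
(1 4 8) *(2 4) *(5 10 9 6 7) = [0, 2, 4, 3, 8, 10, 7, 5, 1, 6, 9] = (1 2 4 8)(5 10 9 6 7)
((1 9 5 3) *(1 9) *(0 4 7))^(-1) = ((0 4 7)(3 9 5))^(-1) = (0 7 4)(3 5 9)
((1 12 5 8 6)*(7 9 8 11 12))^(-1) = (1 6 8 9 7)(5 12 11)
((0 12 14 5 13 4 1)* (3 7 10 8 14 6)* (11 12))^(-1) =(0 1 4 13 5 14 8 10 7 3 6 12 11)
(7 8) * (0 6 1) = [6, 0, 2, 3, 4, 5, 1, 8, 7] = (0 6 1)(7 8)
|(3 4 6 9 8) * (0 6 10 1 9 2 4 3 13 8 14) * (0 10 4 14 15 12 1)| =20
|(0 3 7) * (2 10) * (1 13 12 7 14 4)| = 8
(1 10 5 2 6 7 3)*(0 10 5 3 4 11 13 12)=(0 10 3 1 5 2 6 7 4 11 13 12)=[10, 5, 6, 1, 11, 2, 7, 4, 8, 9, 3, 13, 0, 12]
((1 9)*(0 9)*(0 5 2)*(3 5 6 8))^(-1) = (0 2 5 3 8 6 1 9)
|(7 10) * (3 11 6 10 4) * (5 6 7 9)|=4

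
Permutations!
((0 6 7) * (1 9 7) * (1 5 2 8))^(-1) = (0 7 9 1 8 2 5 6)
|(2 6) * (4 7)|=2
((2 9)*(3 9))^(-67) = ((2 3 9))^(-67) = (2 9 3)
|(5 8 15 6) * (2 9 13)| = 12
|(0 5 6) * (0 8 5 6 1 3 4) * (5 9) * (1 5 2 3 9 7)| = 9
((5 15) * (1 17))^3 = ((1 17)(5 15))^3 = (1 17)(5 15)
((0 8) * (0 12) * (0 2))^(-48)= (12)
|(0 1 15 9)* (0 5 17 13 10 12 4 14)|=11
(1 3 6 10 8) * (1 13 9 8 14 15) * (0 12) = (0 12)(1 3 6 10 14 15)(8 13 9) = [12, 3, 2, 6, 4, 5, 10, 7, 13, 8, 14, 11, 0, 9, 15, 1]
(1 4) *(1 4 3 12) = (1 3 12) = [0, 3, 2, 12, 4, 5, 6, 7, 8, 9, 10, 11, 1]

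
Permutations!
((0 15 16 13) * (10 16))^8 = (0 16 15 13 10) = ((0 15 10 16 13))^8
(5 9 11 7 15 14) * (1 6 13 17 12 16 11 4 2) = [0, 6, 1, 3, 2, 9, 13, 15, 8, 4, 10, 7, 16, 17, 5, 14, 11, 12] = (1 6 13 17 12 16 11 7 15 14 5 9 4 2)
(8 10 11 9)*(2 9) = (2 9 8 10 11) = [0, 1, 9, 3, 4, 5, 6, 7, 10, 8, 11, 2]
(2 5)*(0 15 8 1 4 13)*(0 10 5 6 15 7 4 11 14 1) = (0 7 4 13 10 5 2 6 15 8)(1 11 14) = [7, 11, 6, 3, 13, 2, 15, 4, 0, 9, 5, 14, 12, 10, 1, 8]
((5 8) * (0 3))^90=(8)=((0 3)(5 8))^90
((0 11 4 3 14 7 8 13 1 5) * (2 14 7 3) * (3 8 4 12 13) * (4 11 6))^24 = ((0 6 4 2 14 8 3 7 11 12 13 1 5))^24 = (0 1 12 7 8 2 6 5 13 11 3 14 4)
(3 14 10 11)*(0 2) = (0 2)(3 14 10 11) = [2, 1, 0, 14, 4, 5, 6, 7, 8, 9, 11, 3, 12, 13, 10]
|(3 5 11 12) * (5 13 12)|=|(3 13 12)(5 11)|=6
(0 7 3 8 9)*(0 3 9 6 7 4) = (0 4)(3 8 6 7 9) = [4, 1, 2, 8, 0, 5, 7, 9, 6, 3]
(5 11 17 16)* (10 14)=(5 11 17 16)(10 14)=[0, 1, 2, 3, 4, 11, 6, 7, 8, 9, 14, 17, 12, 13, 10, 15, 5, 16]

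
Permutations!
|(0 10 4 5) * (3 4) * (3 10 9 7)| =|(10)(0 9 7 3 4 5)| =6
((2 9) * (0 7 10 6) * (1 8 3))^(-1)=(0 6 10 7)(1 3 8)(2 9)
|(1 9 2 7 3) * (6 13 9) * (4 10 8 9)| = 10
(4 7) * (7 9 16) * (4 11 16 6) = (4 9 6)(7 11 16) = [0, 1, 2, 3, 9, 5, 4, 11, 8, 6, 10, 16, 12, 13, 14, 15, 7]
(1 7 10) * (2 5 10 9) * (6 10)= [0, 7, 5, 3, 4, 6, 10, 9, 8, 2, 1]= (1 7 9 2 5 6 10)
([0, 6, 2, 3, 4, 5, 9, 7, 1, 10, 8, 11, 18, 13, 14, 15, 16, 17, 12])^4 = [0, 8, 2, 3, 4, 5, 1, 7, 10, 6, 9, 11, 12, 13, 14, 15, 16, 17, 18]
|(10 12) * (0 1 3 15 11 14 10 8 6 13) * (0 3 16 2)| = 36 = |(0 1 16 2)(3 15 11 14 10 12 8 6 13)|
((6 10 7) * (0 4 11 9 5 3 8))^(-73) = (0 5 4 3 11 8 9)(6 7 10)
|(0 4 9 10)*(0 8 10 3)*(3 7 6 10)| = 8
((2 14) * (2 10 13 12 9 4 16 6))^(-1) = ((2 14 10 13 12 9 4 16 6))^(-1) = (2 6 16 4 9 12 13 10 14)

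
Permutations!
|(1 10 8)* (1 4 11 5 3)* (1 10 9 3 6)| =|(1 9 3 10 8 4 11 5 6)| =9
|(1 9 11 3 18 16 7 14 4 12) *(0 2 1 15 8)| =14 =|(0 2 1 9 11 3 18 16 7 14 4 12 15 8)|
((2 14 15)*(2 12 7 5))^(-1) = (2 5 7 12 15 14)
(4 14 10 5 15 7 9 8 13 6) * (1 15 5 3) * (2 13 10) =(1 15 7 9 8 10 3)(2 13 6 4 14) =[0, 15, 13, 1, 14, 5, 4, 9, 10, 8, 3, 11, 12, 6, 2, 7]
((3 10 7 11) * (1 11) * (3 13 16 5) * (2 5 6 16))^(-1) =(1 7 10 3 5 2 13 11)(6 16)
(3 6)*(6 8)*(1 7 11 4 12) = (1 7 11 4 12)(3 8 6) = [0, 7, 2, 8, 12, 5, 3, 11, 6, 9, 10, 4, 1]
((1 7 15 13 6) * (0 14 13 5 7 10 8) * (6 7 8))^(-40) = (0 13 15 8 14 7 5)(1 6 10)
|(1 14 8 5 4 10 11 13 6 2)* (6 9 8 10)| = |(1 14 10 11 13 9 8 5 4 6 2)| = 11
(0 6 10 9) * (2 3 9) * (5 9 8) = [6, 1, 3, 8, 4, 9, 10, 7, 5, 0, 2] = (0 6 10 2 3 8 5 9)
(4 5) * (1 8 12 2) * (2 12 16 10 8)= [0, 2, 1, 3, 5, 4, 6, 7, 16, 9, 8, 11, 12, 13, 14, 15, 10]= (1 2)(4 5)(8 16 10)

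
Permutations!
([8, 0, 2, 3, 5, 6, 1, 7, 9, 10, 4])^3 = [10, 9, 2, 3, 1, 0, 8, 7, 4, 5, 6]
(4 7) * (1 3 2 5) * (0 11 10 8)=(0 11 10 8)(1 3 2 5)(4 7)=[11, 3, 5, 2, 7, 1, 6, 4, 0, 9, 8, 10]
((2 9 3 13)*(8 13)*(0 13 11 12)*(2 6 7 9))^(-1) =(0 12 11 8 3 9 7 6 13)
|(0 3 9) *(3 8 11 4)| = |(0 8 11 4 3 9)| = 6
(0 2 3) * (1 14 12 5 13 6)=(0 2 3)(1 14 12 5 13 6)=[2, 14, 3, 0, 4, 13, 1, 7, 8, 9, 10, 11, 5, 6, 12]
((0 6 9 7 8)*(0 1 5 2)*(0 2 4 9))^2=(1 4 7)(5 9 8)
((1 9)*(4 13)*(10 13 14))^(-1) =(1 9)(4 13 10 14)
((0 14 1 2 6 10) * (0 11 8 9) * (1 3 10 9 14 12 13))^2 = (0 13 2 9 12 1 6)(3 11 14 10 8)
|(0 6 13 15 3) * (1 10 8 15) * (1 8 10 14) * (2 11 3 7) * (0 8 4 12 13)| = 6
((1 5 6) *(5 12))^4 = ((1 12 5 6))^4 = (12)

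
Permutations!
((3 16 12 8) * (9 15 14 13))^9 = (3 16 12 8)(9 15 14 13)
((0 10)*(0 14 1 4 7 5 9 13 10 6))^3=((0 6)(1 4 7 5 9 13 10 14))^3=(0 6)(1 5 10 4 9 14 7 13)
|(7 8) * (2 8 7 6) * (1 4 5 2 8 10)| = 10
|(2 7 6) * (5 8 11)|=3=|(2 7 6)(5 8 11)|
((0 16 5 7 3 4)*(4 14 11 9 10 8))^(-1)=((0 16 5 7 3 14 11 9 10 8 4))^(-1)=(0 4 8 10 9 11 14 3 7 5 16)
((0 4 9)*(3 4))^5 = (0 3 4 9)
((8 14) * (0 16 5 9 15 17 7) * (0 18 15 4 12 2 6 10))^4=(18)(0 4 10 9 6 5 2 16 12)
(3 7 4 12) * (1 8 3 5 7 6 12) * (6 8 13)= (1 13 6 12 5 7 4)(3 8)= [0, 13, 2, 8, 1, 7, 12, 4, 3, 9, 10, 11, 5, 6]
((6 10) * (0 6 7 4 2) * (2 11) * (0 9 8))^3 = (0 7 2)(4 9 6)(8 10 11)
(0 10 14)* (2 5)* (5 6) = (0 10 14)(2 6 5) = [10, 1, 6, 3, 4, 2, 5, 7, 8, 9, 14, 11, 12, 13, 0]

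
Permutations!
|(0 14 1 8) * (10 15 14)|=|(0 10 15 14 1 8)|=6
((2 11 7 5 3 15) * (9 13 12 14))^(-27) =(2 5)(3 11)(7 15)(9 13 12 14)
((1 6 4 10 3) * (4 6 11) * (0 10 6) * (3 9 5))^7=(0 4 1 5 10 6 11 3 9)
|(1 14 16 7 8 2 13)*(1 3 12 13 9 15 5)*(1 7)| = 6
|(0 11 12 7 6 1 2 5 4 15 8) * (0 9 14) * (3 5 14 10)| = 56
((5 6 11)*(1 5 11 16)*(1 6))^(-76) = (16)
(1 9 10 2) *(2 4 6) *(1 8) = (1 9 10 4 6 2 8) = [0, 9, 8, 3, 6, 5, 2, 7, 1, 10, 4]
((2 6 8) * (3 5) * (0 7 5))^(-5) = (0 3 5 7)(2 6 8)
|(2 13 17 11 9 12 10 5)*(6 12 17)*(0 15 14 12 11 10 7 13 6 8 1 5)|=|(0 15 14 12 7 13 8 1 5 2 6 11 9 17 10)|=15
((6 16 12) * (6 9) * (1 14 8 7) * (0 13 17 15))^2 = ((0 13 17 15)(1 14 8 7)(6 16 12 9))^2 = (0 17)(1 8)(6 12)(7 14)(9 16)(13 15)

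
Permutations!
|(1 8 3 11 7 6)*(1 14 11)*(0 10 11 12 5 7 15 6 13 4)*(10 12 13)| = 33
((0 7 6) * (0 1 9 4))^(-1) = ((0 7 6 1 9 4))^(-1) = (0 4 9 1 6 7)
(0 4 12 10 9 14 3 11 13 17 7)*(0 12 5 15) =[4, 1, 2, 11, 5, 15, 6, 12, 8, 14, 9, 13, 10, 17, 3, 0, 16, 7] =(0 4 5 15)(3 11 13 17 7 12 10 9 14)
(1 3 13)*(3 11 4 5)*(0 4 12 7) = (0 4 5 3 13 1 11 12 7) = [4, 11, 2, 13, 5, 3, 6, 0, 8, 9, 10, 12, 7, 1]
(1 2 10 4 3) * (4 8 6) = (1 2 10 8 6 4 3) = [0, 2, 10, 1, 3, 5, 4, 7, 6, 9, 8]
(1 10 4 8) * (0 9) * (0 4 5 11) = [9, 10, 2, 3, 8, 11, 6, 7, 1, 4, 5, 0] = (0 9 4 8 1 10 5 11)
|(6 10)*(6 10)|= 1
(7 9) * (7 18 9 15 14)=(7 15 14)(9 18)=[0, 1, 2, 3, 4, 5, 6, 15, 8, 18, 10, 11, 12, 13, 7, 14, 16, 17, 9]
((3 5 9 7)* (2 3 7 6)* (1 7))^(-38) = ((1 7)(2 3 5 9 6))^(-38) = (2 5 6 3 9)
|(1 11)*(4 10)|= 2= |(1 11)(4 10)|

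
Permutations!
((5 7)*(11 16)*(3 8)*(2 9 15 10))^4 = ((2 9 15 10)(3 8)(5 7)(11 16))^4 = (16)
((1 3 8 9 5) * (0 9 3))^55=((0 9 5 1)(3 8))^55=(0 1 5 9)(3 8)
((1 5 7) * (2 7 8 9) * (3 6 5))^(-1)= ((1 3 6 5 8 9 2 7))^(-1)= (1 7 2 9 8 5 6 3)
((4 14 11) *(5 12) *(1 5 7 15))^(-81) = (1 15 7 12 5)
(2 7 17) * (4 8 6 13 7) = (2 4 8 6 13 7 17) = [0, 1, 4, 3, 8, 5, 13, 17, 6, 9, 10, 11, 12, 7, 14, 15, 16, 2]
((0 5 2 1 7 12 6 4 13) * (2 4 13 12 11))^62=((0 5 4 12 6 13)(1 7 11 2))^62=(0 4 6)(1 11)(2 7)(5 12 13)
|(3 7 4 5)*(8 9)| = |(3 7 4 5)(8 9)| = 4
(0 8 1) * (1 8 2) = (8)(0 2 1) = [2, 0, 1, 3, 4, 5, 6, 7, 8]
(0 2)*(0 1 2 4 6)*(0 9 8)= (0 4 6 9 8)(1 2)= [4, 2, 1, 3, 6, 5, 9, 7, 0, 8]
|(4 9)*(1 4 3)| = 4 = |(1 4 9 3)|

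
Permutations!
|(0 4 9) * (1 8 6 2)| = 12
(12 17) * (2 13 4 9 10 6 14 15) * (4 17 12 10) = (2 13 17 10 6 14 15)(4 9) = [0, 1, 13, 3, 9, 5, 14, 7, 8, 4, 6, 11, 12, 17, 15, 2, 16, 10]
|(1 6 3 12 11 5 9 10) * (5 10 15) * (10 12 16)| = 30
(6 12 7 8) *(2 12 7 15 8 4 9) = (2 12 15 8 6 7 4 9) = [0, 1, 12, 3, 9, 5, 7, 4, 6, 2, 10, 11, 15, 13, 14, 8]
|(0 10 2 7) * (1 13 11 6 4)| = |(0 10 2 7)(1 13 11 6 4)| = 20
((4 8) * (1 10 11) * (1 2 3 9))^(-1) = (1 9 3 2 11 10)(4 8)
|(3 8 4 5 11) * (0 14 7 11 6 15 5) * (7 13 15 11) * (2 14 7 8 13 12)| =12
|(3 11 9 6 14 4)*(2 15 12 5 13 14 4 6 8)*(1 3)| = 13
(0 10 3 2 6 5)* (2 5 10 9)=(0 9 2 6 10 3 5)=[9, 1, 6, 5, 4, 0, 10, 7, 8, 2, 3]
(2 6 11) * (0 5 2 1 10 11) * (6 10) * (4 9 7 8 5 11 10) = (0 11 1 6)(2 4 9 7 8 5) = [11, 6, 4, 3, 9, 2, 0, 8, 5, 7, 10, 1]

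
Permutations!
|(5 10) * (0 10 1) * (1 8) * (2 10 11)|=|(0 11 2 10 5 8 1)|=7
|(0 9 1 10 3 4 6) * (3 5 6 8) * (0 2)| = 21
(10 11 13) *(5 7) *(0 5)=(0 5 7)(10 11 13)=[5, 1, 2, 3, 4, 7, 6, 0, 8, 9, 11, 13, 12, 10]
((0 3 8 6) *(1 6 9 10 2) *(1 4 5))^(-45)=(0 2)(1 9)(3 4)(5 8)(6 10)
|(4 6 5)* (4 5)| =|(4 6)| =2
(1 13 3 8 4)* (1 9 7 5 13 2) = (1 2)(3 8 4 9 7 5 13) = [0, 2, 1, 8, 9, 13, 6, 5, 4, 7, 10, 11, 12, 3]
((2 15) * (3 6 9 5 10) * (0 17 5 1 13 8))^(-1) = (0 8 13 1 9 6 3 10 5 17)(2 15)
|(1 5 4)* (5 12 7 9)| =6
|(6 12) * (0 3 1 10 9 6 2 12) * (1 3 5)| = 6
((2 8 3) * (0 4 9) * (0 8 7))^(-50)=(0 7 2 3 8 9 4)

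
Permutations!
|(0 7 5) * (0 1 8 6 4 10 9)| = 9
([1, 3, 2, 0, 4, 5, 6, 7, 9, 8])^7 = (0 1 3)(8 9)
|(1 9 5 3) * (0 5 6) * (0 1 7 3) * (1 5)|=10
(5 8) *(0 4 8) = [4, 1, 2, 3, 8, 0, 6, 7, 5] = (0 4 8 5)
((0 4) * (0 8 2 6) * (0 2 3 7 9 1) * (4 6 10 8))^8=((0 6 2 10 8 3 7 9 1))^8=(0 1 9 7 3 8 10 2 6)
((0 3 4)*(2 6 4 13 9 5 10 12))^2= ((0 3 13 9 5 10 12 2 6 4))^2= (0 13 5 12 6)(2 4 3 9 10)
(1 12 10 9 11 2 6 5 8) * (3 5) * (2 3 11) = (1 12 10 9 2 6 11 3 5 8) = [0, 12, 6, 5, 4, 8, 11, 7, 1, 2, 9, 3, 10]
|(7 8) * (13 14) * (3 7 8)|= |(3 7)(13 14)|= 2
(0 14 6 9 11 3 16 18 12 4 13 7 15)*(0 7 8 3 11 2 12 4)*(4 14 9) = (0 9 2 12)(3 16 18 14 6 4 13 8)(7 15) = [9, 1, 12, 16, 13, 5, 4, 15, 3, 2, 10, 11, 0, 8, 6, 7, 18, 17, 14]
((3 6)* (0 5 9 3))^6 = ((0 5 9 3 6))^6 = (0 5 9 3 6)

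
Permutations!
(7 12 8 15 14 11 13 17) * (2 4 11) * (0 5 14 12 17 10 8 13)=(0 5 14 2 4 11)(7 17)(8 15 12 13 10)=[5, 1, 4, 3, 11, 14, 6, 17, 15, 9, 8, 0, 13, 10, 2, 12, 16, 7]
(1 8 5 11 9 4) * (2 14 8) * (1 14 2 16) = (1 16)(4 14 8 5 11 9) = [0, 16, 2, 3, 14, 11, 6, 7, 5, 4, 10, 9, 12, 13, 8, 15, 1]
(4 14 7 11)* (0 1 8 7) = (0 1 8 7 11 4 14) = [1, 8, 2, 3, 14, 5, 6, 11, 7, 9, 10, 4, 12, 13, 0]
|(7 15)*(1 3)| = 2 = |(1 3)(7 15)|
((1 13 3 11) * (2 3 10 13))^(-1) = ((1 2 3 11)(10 13))^(-1) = (1 11 3 2)(10 13)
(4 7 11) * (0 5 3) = (0 5 3)(4 7 11) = [5, 1, 2, 0, 7, 3, 6, 11, 8, 9, 10, 4]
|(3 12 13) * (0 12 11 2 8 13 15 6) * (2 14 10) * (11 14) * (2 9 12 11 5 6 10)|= |(0 11 5 6)(2 8 13 3 14)(9 12 15 10)|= 20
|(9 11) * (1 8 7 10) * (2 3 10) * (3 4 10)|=6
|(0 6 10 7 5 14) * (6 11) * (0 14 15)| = 7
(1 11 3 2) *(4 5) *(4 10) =(1 11 3 2)(4 5 10) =[0, 11, 1, 2, 5, 10, 6, 7, 8, 9, 4, 3]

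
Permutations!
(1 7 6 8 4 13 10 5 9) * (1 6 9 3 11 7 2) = [0, 2, 1, 11, 13, 3, 8, 9, 4, 6, 5, 7, 12, 10] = (1 2)(3 11 7 9 6 8 4 13 10 5)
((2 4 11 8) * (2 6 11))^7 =(2 4)(6 11 8)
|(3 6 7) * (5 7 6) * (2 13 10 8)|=|(2 13 10 8)(3 5 7)|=12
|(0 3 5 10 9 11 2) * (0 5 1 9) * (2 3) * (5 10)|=12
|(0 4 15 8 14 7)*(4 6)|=|(0 6 4 15 8 14 7)|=7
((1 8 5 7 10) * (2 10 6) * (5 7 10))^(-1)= (1 10 5 2 6 7 8)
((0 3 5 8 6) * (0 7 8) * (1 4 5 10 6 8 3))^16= (10)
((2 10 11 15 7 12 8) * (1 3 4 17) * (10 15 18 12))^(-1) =((1 3 4 17)(2 15 7 10 11 18 12 8))^(-1) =(1 17 4 3)(2 8 12 18 11 10 7 15)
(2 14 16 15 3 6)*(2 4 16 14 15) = [0, 1, 15, 6, 16, 5, 4, 7, 8, 9, 10, 11, 12, 13, 14, 3, 2] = (2 15 3 6 4 16)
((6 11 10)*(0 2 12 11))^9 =((0 2 12 11 10 6))^9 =(0 11)(2 10)(6 12)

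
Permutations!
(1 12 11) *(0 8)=(0 8)(1 12 11)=[8, 12, 2, 3, 4, 5, 6, 7, 0, 9, 10, 1, 11]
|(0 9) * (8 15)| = |(0 9)(8 15)| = 2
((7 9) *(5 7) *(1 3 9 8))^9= ((1 3 9 5 7 8))^9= (1 5)(3 7)(8 9)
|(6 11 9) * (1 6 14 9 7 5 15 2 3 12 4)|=10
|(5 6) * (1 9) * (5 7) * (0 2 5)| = 10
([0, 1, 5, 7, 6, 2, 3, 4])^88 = (7)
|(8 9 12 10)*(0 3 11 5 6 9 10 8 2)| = |(0 3 11 5 6 9 12 8 10 2)| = 10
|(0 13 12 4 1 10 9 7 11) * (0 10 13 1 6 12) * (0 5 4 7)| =11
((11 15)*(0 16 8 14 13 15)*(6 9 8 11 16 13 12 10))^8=(0 16 13 11 15)(6 8 12)(9 14 10)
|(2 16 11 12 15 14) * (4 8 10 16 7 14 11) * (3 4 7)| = |(2 3 4 8 10 16 7 14)(11 12 15)| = 24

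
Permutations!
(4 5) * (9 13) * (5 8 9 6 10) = (4 8 9 13 6 10 5) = [0, 1, 2, 3, 8, 4, 10, 7, 9, 13, 5, 11, 12, 6]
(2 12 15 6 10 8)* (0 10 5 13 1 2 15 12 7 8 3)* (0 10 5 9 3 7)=(0 5 13 1 2)(3 10 7 8 15 6 9)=[5, 2, 0, 10, 4, 13, 9, 8, 15, 3, 7, 11, 12, 1, 14, 6]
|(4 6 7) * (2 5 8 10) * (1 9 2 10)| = |(10)(1 9 2 5 8)(4 6 7)| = 15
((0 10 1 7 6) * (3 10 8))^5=(0 7 10 8 6 1 3)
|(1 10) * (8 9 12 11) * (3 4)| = 4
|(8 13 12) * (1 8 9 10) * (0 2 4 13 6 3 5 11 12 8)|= 13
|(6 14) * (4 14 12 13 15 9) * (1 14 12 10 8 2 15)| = |(1 14 6 10 8 2 15 9 4 12 13)| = 11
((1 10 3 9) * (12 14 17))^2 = ((1 10 3 9)(12 14 17))^2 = (1 3)(9 10)(12 17 14)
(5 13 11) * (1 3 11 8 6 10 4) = [0, 3, 2, 11, 1, 13, 10, 7, 6, 9, 4, 5, 12, 8] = (1 3 11 5 13 8 6 10 4)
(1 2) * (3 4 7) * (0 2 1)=(0 2)(3 4 7)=[2, 1, 0, 4, 7, 5, 6, 3]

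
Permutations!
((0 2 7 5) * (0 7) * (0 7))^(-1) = ((0 2 7 5))^(-1) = (0 5 7 2)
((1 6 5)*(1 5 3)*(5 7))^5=(1 3 6)(5 7)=((1 6 3)(5 7))^5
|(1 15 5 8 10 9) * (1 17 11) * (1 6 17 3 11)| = 10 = |(1 15 5 8 10 9 3 11 6 17)|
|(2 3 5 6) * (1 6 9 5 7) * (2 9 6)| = 12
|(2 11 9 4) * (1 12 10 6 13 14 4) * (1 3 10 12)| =|(2 11 9 3 10 6 13 14 4)| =9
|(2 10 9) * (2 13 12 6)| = |(2 10 9 13 12 6)| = 6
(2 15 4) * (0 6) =(0 6)(2 15 4) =[6, 1, 15, 3, 2, 5, 0, 7, 8, 9, 10, 11, 12, 13, 14, 4]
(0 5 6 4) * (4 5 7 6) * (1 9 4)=(0 7 6 5 1 9 4)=[7, 9, 2, 3, 0, 1, 5, 6, 8, 4]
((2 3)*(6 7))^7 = ((2 3)(6 7))^7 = (2 3)(6 7)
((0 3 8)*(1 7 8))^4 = (0 8 7 1 3)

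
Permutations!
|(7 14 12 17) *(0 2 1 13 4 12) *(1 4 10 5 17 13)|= |(0 2 4 12 13 10 5 17 7 14)|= 10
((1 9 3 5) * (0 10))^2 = (10)(1 3)(5 9)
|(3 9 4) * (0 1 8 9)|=6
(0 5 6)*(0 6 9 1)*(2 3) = (0 5 9 1)(2 3) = [5, 0, 3, 2, 4, 9, 6, 7, 8, 1]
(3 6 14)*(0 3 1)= (0 3 6 14 1)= [3, 0, 2, 6, 4, 5, 14, 7, 8, 9, 10, 11, 12, 13, 1]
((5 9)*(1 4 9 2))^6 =((1 4 9 5 2))^6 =(1 4 9 5 2)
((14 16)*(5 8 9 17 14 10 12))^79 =(5 12 10 16 14 17 9 8)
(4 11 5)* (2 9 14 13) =(2 9 14 13)(4 11 5) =[0, 1, 9, 3, 11, 4, 6, 7, 8, 14, 10, 5, 12, 2, 13]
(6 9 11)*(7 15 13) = (6 9 11)(7 15 13) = [0, 1, 2, 3, 4, 5, 9, 15, 8, 11, 10, 6, 12, 7, 14, 13]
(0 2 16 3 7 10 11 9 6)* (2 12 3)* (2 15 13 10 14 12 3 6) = [3, 1, 16, 7, 4, 5, 0, 14, 8, 2, 11, 9, 6, 10, 12, 13, 15] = (0 3 7 14 12 6)(2 16 15 13 10 11 9)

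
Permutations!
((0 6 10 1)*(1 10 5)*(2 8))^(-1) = (10)(0 1 5 6)(2 8)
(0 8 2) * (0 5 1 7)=[8, 7, 5, 3, 4, 1, 6, 0, 2]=(0 8 2 5 1 7)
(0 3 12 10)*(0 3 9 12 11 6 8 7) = [9, 1, 2, 11, 4, 5, 8, 0, 7, 12, 3, 6, 10] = (0 9 12 10 3 11 6 8 7)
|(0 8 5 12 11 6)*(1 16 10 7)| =12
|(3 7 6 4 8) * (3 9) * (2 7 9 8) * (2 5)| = |(2 7 6 4 5)(3 9)| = 10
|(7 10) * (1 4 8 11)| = 4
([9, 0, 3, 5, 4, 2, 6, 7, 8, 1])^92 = [1, 9, 5, 2, 4, 3, 6, 7, 8, 0]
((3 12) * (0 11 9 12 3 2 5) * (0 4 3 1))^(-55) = (0 1 3 4 5 2 12 9 11) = ((0 11 9 12 2 5 4 3 1))^(-55)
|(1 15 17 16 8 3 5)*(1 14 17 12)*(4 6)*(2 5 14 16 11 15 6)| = 13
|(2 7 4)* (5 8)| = |(2 7 4)(5 8)| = 6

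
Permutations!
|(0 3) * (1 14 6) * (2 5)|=6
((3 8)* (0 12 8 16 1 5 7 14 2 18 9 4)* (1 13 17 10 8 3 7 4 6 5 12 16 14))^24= (0 1 6 10 2 16 12 5 8 18 13 3 4 7 9 17 14)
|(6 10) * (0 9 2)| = 6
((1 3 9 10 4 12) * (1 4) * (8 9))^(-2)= (12)(1 9 3 10 8)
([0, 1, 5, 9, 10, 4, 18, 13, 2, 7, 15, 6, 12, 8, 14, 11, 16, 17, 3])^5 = (2 11 7 4 18 8 15 9 5 6 13 10 3)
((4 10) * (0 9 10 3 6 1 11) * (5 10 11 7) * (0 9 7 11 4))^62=((0 7 5 10)(1 11 9 4 3 6))^62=(0 5)(1 9 3)(4 6 11)(7 10)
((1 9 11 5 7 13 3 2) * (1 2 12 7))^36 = (13)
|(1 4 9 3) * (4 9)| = |(1 9 3)| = 3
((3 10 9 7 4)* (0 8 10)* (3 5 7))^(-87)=(0 9 8 3 10)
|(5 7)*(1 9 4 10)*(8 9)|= |(1 8 9 4 10)(5 7)|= 10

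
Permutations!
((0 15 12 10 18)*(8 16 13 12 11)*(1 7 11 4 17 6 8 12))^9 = ((0 15 4 17 6 8 16 13 1 7 11 12 10 18))^9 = (0 7 6 18 1 17 10 13 4 12 16 15 11 8)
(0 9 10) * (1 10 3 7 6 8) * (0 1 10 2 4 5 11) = [9, 2, 4, 7, 5, 11, 8, 6, 10, 3, 1, 0] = (0 9 3 7 6 8 10 1 2 4 5 11)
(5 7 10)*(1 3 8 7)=(1 3 8 7 10 5)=[0, 3, 2, 8, 4, 1, 6, 10, 7, 9, 5]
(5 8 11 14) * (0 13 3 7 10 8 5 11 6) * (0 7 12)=[13, 1, 2, 12, 4, 5, 7, 10, 6, 9, 8, 14, 0, 3, 11]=(0 13 3 12)(6 7 10 8)(11 14)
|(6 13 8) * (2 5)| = |(2 5)(6 13 8)| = 6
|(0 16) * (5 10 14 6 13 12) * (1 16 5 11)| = |(0 5 10 14 6 13 12 11 1 16)| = 10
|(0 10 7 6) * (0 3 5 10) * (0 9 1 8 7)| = 9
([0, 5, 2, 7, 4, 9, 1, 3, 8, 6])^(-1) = [0, 6, 2, 7, 4, 1, 9, 3, 8, 5]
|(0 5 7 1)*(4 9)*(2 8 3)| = 12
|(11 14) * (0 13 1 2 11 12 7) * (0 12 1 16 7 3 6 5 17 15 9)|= 44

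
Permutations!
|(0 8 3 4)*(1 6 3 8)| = |(8)(0 1 6 3 4)| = 5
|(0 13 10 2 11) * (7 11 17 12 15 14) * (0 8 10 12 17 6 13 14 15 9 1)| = |(17)(0 14 7 11 8 10 2 6 13 12 9 1)| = 12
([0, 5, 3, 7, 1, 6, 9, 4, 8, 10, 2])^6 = (1 3 9)(2 6 4)(5 7 10)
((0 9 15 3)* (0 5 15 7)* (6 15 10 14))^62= (0 7 9)(3 10 6)(5 14 15)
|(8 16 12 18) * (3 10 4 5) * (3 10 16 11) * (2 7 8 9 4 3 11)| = |(2 7 8)(3 16 12 18 9 4 5 10)| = 24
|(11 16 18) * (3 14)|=6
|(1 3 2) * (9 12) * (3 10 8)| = 10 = |(1 10 8 3 2)(9 12)|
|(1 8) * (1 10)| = 3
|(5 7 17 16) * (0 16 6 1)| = |(0 16 5 7 17 6 1)| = 7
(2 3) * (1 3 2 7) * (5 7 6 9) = [0, 3, 2, 6, 4, 7, 9, 1, 8, 5] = (1 3 6 9 5 7)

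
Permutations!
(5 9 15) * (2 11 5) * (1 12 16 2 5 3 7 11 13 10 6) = (1 12 16 2 13 10 6)(3 7 11)(5 9 15) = [0, 12, 13, 7, 4, 9, 1, 11, 8, 15, 6, 3, 16, 10, 14, 5, 2]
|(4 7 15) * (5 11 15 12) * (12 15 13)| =12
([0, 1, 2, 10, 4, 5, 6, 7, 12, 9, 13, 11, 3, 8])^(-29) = [0, 1, 2, 10, 4, 5, 6, 7, 12, 9, 13, 11, 3, 8]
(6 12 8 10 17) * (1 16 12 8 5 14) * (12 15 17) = (1 16 15 17 6 8 10 12 5 14) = [0, 16, 2, 3, 4, 14, 8, 7, 10, 9, 12, 11, 5, 13, 1, 17, 15, 6]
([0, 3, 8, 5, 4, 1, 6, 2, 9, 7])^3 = (2 7 9 8)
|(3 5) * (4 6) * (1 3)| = |(1 3 5)(4 6)| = 6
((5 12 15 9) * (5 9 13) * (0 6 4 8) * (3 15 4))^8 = ((0 6 3 15 13 5 12 4 8))^8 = (0 8 4 12 5 13 15 3 6)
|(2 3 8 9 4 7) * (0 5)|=|(0 5)(2 3 8 9 4 7)|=6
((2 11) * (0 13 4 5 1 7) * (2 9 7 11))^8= (13)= ((0 13 4 5 1 11 9 7))^8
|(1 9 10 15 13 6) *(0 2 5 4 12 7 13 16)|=13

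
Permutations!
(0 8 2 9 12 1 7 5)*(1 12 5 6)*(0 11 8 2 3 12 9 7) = (0 2 7 6 1)(3 12 9 5 11 8) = [2, 0, 7, 12, 4, 11, 1, 6, 3, 5, 10, 8, 9]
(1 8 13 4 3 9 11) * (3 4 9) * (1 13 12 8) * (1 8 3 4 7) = [0, 8, 2, 4, 7, 5, 6, 1, 12, 11, 10, 13, 3, 9] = (1 8 12 3 4 7)(9 11 13)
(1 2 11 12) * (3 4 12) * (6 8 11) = (1 2 6 8 11 3 4 12) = [0, 2, 6, 4, 12, 5, 8, 7, 11, 9, 10, 3, 1]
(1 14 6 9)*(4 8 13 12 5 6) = (1 14 4 8 13 12 5 6 9) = [0, 14, 2, 3, 8, 6, 9, 7, 13, 1, 10, 11, 5, 12, 4]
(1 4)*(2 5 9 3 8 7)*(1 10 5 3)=[0, 4, 3, 8, 10, 9, 6, 2, 7, 1, 5]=(1 4 10 5 9)(2 3 8 7)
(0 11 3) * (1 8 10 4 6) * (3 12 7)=(0 11 12 7 3)(1 8 10 4 6)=[11, 8, 2, 0, 6, 5, 1, 3, 10, 9, 4, 12, 7]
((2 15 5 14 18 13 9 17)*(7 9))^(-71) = ((2 15 5 14 18 13 7 9 17))^(-71) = (2 15 5 14 18 13 7 9 17)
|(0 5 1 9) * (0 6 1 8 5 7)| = |(0 7)(1 9 6)(5 8)| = 6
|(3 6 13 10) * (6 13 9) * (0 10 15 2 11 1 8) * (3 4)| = 10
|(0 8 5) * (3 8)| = 4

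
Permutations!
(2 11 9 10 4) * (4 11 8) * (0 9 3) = (0 9 10 11 3)(2 8 4) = [9, 1, 8, 0, 2, 5, 6, 7, 4, 10, 11, 3]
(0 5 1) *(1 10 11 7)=(0 5 10 11 7 1)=[5, 0, 2, 3, 4, 10, 6, 1, 8, 9, 11, 7]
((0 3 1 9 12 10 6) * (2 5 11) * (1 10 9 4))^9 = ((0 3 10 6)(1 4)(2 5 11)(9 12))^9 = (0 3 10 6)(1 4)(9 12)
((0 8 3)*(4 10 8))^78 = (0 8 4 3 10) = ((0 4 10 8 3))^78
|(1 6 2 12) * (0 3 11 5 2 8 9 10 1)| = 30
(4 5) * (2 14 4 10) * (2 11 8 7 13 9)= (2 14 4 5 10 11 8 7 13 9)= [0, 1, 14, 3, 5, 10, 6, 13, 7, 2, 11, 8, 12, 9, 4]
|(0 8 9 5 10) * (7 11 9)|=|(0 8 7 11 9 5 10)|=7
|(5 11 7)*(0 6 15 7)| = 6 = |(0 6 15 7 5 11)|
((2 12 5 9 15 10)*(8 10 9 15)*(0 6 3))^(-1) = (0 3 6)(2 10 8 9 15 5 12)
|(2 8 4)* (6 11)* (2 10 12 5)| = |(2 8 4 10 12 5)(6 11)| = 6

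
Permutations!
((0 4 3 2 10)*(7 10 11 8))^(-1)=(0 10 7 8 11 2 3 4)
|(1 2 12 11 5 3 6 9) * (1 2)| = 7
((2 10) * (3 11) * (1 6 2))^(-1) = (1 10 2 6)(3 11)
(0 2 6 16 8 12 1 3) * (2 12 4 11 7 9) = (0 12 1 3)(2 6 16 8 4 11 7 9) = [12, 3, 6, 0, 11, 5, 16, 9, 4, 2, 10, 7, 1, 13, 14, 15, 8]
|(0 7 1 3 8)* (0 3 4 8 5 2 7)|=7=|(1 4 8 3 5 2 7)|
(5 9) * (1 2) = (1 2)(5 9) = [0, 2, 1, 3, 4, 9, 6, 7, 8, 5]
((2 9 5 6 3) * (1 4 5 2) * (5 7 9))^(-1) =((1 4 7 9 2 5 6 3))^(-1) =(1 3 6 5 2 9 7 4)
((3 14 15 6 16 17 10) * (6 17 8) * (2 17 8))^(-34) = ((2 17 10 3 14 15 8 6 16))^(-34) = (2 10 14 8 16 17 3 15 6)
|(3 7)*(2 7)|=|(2 7 3)|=3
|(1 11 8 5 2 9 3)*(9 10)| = |(1 11 8 5 2 10 9 3)| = 8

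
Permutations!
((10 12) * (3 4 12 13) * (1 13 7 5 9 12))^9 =(1 13 3 4)(5 7 10 12 9)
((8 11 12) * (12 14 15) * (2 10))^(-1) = (2 10)(8 12 15 14 11)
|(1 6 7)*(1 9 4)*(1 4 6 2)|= |(1 2)(6 7 9)|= 6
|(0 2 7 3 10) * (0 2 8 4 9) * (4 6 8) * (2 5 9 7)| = |(0 4 7 3 10 5 9)(6 8)| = 14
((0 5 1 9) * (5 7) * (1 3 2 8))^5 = ((0 7 5 3 2 8 1 9))^5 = (0 8 5 9 2 7 1 3)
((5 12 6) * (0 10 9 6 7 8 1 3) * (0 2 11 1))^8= (12)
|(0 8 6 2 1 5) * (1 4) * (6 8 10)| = |(0 10 6 2 4 1 5)| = 7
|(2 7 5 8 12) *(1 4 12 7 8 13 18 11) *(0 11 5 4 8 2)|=21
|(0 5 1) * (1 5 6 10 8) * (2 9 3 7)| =|(0 6 10 8 1)(2 9 3 7)| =20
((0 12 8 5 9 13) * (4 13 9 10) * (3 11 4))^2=((0 12 8 5 10 3 11 4 13))^2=(0 8 10 11 13 12 5 3 4)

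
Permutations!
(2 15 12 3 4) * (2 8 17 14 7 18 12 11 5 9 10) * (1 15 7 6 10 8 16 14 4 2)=[0, 15, 7, 2, 16, 9, 10, 18, 17, 8, 1, 5, 3, 13, 6, 11, 14, 4, 12]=(1 15 11 5 9 8 17 4 16 14 6 10)(2 7 18 12 3)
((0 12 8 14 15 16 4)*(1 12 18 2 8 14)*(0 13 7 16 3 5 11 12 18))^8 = ((1 18 2 8)(3 5 11 12 14 15)(4 13 7 16))^8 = (18)(3 11 14)(5 12 15)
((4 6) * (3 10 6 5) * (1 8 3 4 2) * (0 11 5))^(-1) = (0 4 5 11)(1 2 6 10 3 8)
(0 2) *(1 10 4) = (0 2)(1 10 4) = [2, 10, 0, 3, 1, 5, 6, 7, 8, 9, 4]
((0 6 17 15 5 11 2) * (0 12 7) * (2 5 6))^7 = (0 7 12 2)(5 11)(6 17 15) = ((0 2 12 7)(5 11)(6 17 15))^7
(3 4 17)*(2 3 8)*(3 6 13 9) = (2 6 13 9 3 4 17 8) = [0, 1, 6, 4, 17, 5, 13, 7, 2, 3, 10, 11, 12, 9, 14, 15, 16, 8]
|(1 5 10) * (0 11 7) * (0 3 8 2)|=6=|(0 11 7 3 8 2)(1 5 10)|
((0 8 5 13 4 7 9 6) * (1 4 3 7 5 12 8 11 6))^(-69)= ((0 11 6)(1 4 5 13 3 7 9)(8 12))^(-69)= (1 4 5 13 3 7 9)(8 12)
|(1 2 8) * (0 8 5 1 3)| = 3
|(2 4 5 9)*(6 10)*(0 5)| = |(0 5 9 2 4)(6 10)| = 10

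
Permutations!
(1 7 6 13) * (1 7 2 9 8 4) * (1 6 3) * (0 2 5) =(0 2 9 8 4 6 13 7 3 1 5) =[2, 5, 9, 1, 6, 0, 13, 3, 4, 8, 10, 11, 12, 7]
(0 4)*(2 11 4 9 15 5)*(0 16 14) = (0 9 15 5 2 11 4 16 14) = [9, 1, 11, 3, 16, 2, 6, 7, 8, 15, 10, 4, 12, 13, 0, 5, 14]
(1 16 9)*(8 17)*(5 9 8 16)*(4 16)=(1 5 9)(4 16 8 17)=[0, 5, 2, 3, 16, 9, 6, 7, 17, 1, 10, 11, 12, 13, 14, 15, 8, 4]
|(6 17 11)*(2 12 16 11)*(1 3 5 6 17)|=|(1 3 5 6)(2 12 16 11 17)|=20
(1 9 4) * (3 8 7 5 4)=[0, 9, 2, 8, 1, 4, 6, 5, 7, 3]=(1 9 3 8 7 5 4)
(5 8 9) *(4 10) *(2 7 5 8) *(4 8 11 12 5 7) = (2 4 10 8 9 11 12 5) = [0, 1, 4, 3, 10, 2, 6, 7, 9, 11, 8, 12, 5]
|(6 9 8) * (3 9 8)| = 2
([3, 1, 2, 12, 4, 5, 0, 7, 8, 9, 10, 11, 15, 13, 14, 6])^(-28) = [12, 1, 2, 15, 4, 5, 3, 7, 8, 9, 10, 11, 6, 13, 14, 0]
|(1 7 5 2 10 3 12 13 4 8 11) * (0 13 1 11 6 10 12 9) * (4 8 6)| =40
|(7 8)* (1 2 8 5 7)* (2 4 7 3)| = |(1 4 7 5 3 2 8)| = 7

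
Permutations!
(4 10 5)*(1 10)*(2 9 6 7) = (1 10 5 4)(2 9 6 7) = [0, 10, 9, 3, 1, 4, 7, 2, 8, 6, 5]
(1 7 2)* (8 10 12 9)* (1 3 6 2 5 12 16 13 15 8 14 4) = (1 7 5 12 9 14 4)(2 3 6)(8 10 16 13 15) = [0, 7, 3, 6, 1, 12, 2, 5, 10, 14, 16, 11, 9, 15, 4, 8, 13]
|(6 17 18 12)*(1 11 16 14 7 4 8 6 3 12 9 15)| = 12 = |(1 11 16 14 7 4 8 6 17 18 9 15)(3 12)|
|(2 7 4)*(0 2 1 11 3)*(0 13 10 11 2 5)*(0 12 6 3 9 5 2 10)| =|(0 2 7 4 1 10 11 9 5 12 6 3 13)| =13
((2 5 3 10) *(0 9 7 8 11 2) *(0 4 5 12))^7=((0 9 7 8 11 2 12)(3 10 4 5))^7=(12)(3 5 4 10)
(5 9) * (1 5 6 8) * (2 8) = [0, 5, 8, 3, 4, 9, 2, 7, 1, 6] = (1 5 9 6 2 8)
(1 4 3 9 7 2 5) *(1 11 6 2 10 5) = (1 4 3 9 7 10 5 11 6 2) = [0, 4, 1, 9, 3, 11, 2, 10, 8, 7, 5, 6]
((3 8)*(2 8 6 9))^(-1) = ((2 8 3 6 9))^(-1) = (2 9 6 3 8)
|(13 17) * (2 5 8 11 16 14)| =6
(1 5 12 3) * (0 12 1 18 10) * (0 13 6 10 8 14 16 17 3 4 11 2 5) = [12, 0, 5, 18, 11, 1, 10, 7, 14, 9, 13, 2, 4, 6, 16, 15, 17, 3, 8] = (0 12 4 11 2 5 1)(3 18 8 14 16 17)(6 10 13)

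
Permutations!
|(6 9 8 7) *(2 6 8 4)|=4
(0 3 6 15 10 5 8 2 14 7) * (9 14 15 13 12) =[3, 1, 15, 6, 4, 8, 13, 0, 2, 14, 5, 11, 9, 12, 7, 10] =(0 3 6 13 12 9 14 7)(2 15 10 5 8)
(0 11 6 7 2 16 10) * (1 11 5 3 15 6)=[5, 11, 16, 15, 4, 3, 7, 2, 8, 9, 0, 1, 12, 13, 14, 6, 10]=(0 5 3 15 6 7 2 16 10)(1 11)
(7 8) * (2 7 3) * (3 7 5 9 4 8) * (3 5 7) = (2 7 5 9 4 8 3) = [0, 1, 7, 2, 8, 9, 6, 5, 3, 4]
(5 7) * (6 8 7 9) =(5 9 6 8 7) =[0, 1, 2, 3, 4, 9, 8, 5, 7, 6]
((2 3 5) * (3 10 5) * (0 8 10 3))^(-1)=(0 3 2 5 10 8)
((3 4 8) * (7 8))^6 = ((3 4 7 8))^6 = (3 7)(4 8)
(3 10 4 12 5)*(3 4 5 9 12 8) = [0, 1, 2, 10, 8, 4, 6, 7, 3, 12, 5, 11, 9] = (3 10 5 4 8)(9 12)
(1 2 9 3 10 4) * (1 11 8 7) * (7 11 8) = [0, 2, 9, 10, 8, 5, 6, 1, 11, 3, 4, 7] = (1 2 9 3 10 4 8 11 7)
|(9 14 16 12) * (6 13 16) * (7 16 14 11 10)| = 6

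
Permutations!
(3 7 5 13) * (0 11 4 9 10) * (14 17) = (0 11 4 9 10)(3 7 5 13)(14 17) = [11, 1, 2, 7, 9, 13, 6, 5, 8, 10, 0, 4, 12, 3, 17, 15, 16, 14]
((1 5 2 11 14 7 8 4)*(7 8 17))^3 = (1 11 4 2 8 5 14)(7 17)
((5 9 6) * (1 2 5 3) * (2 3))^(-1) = ((1 3)(2 5 9 6))^(-1) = (1 3)(2 6 9 5)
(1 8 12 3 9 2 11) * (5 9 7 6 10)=(1 8 12 3 7 6 10 5 9 2 11)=[0, 8, 11, 7, 4, 9, 10, 6, 12, 2, 5, 1, 3]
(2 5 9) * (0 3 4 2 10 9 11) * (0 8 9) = (0 3 4 2 5 11 8 9 10) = [3, 1, 5, 4, 2, 11, 6, 7, 9, 10, 0, 8]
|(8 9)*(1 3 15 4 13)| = 10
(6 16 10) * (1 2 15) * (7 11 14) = (1 2 15)(6 16 10)(7 11 14) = [0, 2, 15, 3, 4, 5, 16, 11, 8, 9, 6, 14, 12, 13, 7, 1, 10]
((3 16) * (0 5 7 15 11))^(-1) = ((0 5 7 15 11)(3 16))^(-1) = (0 11 15 7 5)(3 16)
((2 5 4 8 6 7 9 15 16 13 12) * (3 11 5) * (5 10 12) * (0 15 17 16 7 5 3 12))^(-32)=((0 15 7 9 17 16 13 3 11 10)(2 12)(4 8 6 5))^(-32)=(0 11 13 17 7)(3 16 9 15 10)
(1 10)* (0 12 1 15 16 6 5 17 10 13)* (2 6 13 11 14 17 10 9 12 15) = (0 15 16 13)(1 11 14 17 9 12)(2 6 5 10) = [15, 11, 6, 3, 4, 10, 5, 7, 8, 12, 2, 14, 1, 0, 17, 16, 13, 9]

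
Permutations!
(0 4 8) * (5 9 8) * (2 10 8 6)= (0 4 5 9 6 2 10 8)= [4, 1, 10, 3, 5, 9, 2, 7, 0, 6, 8]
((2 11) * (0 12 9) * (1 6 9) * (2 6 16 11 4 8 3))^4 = (0 11 12 6 1 9 16)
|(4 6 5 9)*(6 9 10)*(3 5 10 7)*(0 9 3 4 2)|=|(0 9 2)(3 5 7 4)(6 10)|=12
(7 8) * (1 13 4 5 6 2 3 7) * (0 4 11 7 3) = (0 4 5 6 2)(1 13 11 7 8) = [4, 13, 0, 3, 5, 6, 2, 8, 1, 9, 10, 7, 12, 11]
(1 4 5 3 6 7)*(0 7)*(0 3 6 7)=(1 4 5 6 3 7)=[0, 4, 2, 7, 5, 6, 3, 1]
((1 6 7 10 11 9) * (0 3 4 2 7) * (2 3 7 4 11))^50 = (11) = ((0 7 10 2 4 3 11 9 1 6))^50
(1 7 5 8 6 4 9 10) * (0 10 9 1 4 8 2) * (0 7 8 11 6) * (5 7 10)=[5, 8, 10, 3, 1, 2, 11, 7, 0, 9, 4, 6]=(0 5 2 10 4 1 8)(6 11)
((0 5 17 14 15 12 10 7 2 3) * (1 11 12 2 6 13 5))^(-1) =((0 1 11 12 10 7 6 13 5 17 14 15 2 3))^(-1) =(0 3 2 15 14 17 5 13 6 7 10 12 11 1)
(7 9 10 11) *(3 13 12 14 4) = (3 13 12 14 4)(7 9 10 11) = [0, 1, 2, 13, 3, 5, 6, 9, 8, 10, 11, 7, 14, 12, 4]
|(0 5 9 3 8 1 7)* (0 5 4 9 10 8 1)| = 9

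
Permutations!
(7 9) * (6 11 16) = (6 11 16)(7 9) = [0, 1, 2, 3, 4, 5, 11, 9, 8, 7, 10, 16, 12, 13, 14, 15, 6]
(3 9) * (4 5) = [0, 1, 2, 9, 5, 4, 6, 7, 8, 3] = (3 9)(4 5)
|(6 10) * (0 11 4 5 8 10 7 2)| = |(0 11 4 5 8 10 6 7 2)| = 9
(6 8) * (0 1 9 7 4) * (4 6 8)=(0 1 9 7 6 4)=[1, 9, 2, 3, 0, 5, 4, 6, 8, 7]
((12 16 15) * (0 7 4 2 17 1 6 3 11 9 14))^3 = (0 2 6 9 7 17 3 14 4 1 11)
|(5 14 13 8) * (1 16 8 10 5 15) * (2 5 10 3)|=|(1 16 8 15)(2 5 14 13 3)|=20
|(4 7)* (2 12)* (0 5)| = |(0 5)(2 12)(4 7)| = 2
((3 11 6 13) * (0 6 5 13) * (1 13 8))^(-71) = ((0 6)(1 13 3 11 5 8))^(-71) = (0 6)(1 13 3 11 5 8)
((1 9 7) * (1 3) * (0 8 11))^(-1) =(0 11 8)(1 3 7 9)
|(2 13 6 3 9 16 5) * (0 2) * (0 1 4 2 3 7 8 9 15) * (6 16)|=12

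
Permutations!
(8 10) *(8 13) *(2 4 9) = [0, 1, 4, 3, 9, 5, 6, 7, 10, 2, 13, 11, 12, 8] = (2 4 9)(8 10 13)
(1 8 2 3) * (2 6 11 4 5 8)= (1 2 3)(4 5 8 6 11)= [0, 2, 3, 1, 5, 8, 11, 7, 6, 9, 10, 4]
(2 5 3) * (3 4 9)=(2 5 4 9 3)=[0, 1, 5, 2, 9, 4, 6, 7, 8, 3]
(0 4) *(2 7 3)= (0 4)(2 7 3)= [4, 1, 7, 2, 0, 5, 6, 3]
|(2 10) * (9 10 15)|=4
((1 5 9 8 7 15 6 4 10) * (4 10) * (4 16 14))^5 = (1 15 9 10 7 5 6 8)(4 14 16)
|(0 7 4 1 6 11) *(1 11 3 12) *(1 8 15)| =12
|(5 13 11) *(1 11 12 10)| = 6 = |(1 11 5 13 12 10)|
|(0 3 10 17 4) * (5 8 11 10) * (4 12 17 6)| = |(0 3 5 8 11 10 6 4)(12 17)| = 8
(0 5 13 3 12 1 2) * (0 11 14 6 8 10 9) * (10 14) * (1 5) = (0 1 2 11 10 9)(3 12 5 13)(6 8 14) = [1, 2, 11, 12, 4, 13, 8, 7, 14, 0, 9, 10, 5, 3, 6]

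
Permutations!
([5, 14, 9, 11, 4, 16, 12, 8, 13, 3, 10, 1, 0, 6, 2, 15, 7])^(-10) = [6, 2, 3, 1, 4, 12, 8, 5, 16, 11, 10, 14, 13, 7, 9, 15, 0]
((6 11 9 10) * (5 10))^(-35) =((5 10 6 11 9))^(-35) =(11)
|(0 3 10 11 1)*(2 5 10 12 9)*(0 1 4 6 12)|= |(0 3)(2 5 10 11 4 6 12 9)|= 8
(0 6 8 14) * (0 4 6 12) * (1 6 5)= [12, 6, 2, 3, 5, 1, 8, 7, 14, 9, 10, 11, 0, 13, 4]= (0 12)(1 6 8 14 4 5)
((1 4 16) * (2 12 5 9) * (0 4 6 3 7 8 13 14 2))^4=(0 6 13 5 16 7 2)(1 8 12 4 3 14 9)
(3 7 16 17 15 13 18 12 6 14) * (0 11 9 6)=(0 11 9 6 14 3 7 16 17 15 13 18 12)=[11, 1, 2, 7, 4, 5, 14, 16, 8, 6, 10, 9, 0, 18, 3, 13, 17, 15, 12]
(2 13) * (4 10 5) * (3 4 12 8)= (2 13)(3 4 10 5 12 8)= [0, 1, 13, 4, 10, 12, 6, 7, 3, 9, 5, 11, 8, 2]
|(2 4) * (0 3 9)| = 6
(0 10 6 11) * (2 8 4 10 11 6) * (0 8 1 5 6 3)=(0 11 8 4 10 2 1 5 6 3)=[11, 5, 1, 0, 10, 6, 3, 7, 4, 9, 2, 8]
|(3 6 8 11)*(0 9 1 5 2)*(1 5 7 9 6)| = |(0 6 8 11 3 1 7 9 5 2)| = 10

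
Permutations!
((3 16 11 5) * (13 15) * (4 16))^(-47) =((3 4 16 11 5)(13 15))^(-47) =(3 11 4 5 16)(13 15)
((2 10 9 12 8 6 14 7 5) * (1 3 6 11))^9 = (1 12 2 14)(3 8 10 7)(5 6 11 9)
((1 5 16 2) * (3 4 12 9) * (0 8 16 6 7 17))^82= ((0 8 16 2 1 5 6 7 17)(3 4 12 9))^82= (0 8 16 2 1 5 6 7 17)(3 12)(4 9)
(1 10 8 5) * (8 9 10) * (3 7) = [0, 8, 2, 7, 4, 1, 6, 3, 5, 10, 9] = (1 8 5)(3 7)(9 10)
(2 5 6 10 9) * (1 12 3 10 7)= [0, 12, 5, 10, 4, 6, 7, 1, 8, 2, 9, 11, 3]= (1 12 3 10 9 2 5 6 7)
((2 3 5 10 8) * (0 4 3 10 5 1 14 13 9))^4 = (0 14 4 13 3 9 1)(2 10 8)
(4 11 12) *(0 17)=(0 17)(4 11 12)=[17, 1, 2, 3, 11, 5, 6, 7, 8, 9, 10, 12, 4, 13, 14, 15, 16, 0]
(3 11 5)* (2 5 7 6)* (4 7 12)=[0, 1, 5, 11, 7, 3, 2, 6, 8, 9, 10, 12, 4]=(2 5 3 11 12 4 7 6)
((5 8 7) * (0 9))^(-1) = (0 9)(5 7 8)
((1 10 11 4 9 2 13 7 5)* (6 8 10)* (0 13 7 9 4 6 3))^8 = ((0 13 9 2 7 5 1 3)(6 8 10 11))^8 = (13)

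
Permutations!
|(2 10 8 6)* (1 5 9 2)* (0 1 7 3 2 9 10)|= |(0 1 5 10 8 6 7 3 2)|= 9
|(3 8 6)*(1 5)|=|(1 5)(3 8 6)|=6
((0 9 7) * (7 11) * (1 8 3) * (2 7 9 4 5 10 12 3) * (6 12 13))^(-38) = ((0 4 5 10 13 6 12 3 1 8 2 7)(9 11))^(-38) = (0 2 1 12 13 5)(3 6 10 4 7 8)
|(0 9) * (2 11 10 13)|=4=|(0 9)(2 11 10 13)|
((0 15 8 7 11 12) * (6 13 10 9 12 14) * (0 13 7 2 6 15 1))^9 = (0 1)(2 7 14 8 6 11 15)(9 12 13 10)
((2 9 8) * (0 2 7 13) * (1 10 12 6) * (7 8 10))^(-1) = (0 13 7 1 6 12 10 9 2)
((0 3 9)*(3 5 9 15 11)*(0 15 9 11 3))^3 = ((0 5 11)(3 9 15))^3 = (15)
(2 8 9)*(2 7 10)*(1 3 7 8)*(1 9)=(1 3 7 10 2 9 8)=[0, 3, 9, 7, 4, 5, 6, 10, 1, 8, 2]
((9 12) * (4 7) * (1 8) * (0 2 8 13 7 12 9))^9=(0 2 8 1 13 7 4 12)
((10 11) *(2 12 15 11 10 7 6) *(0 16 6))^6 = (0 11 12 6)(2 16 7 15)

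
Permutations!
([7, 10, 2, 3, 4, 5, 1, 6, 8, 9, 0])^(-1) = [10, 6, 2, 3, 4, 5, 7, 0, 8, 9, 1]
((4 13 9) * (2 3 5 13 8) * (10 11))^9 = ((2 3 5 13 9 4 8)(10 11))^9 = (2 5 9 8 3 13 4)(10 11)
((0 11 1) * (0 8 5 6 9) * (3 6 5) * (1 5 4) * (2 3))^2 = (0 5 1 2 6)(3 9 11 4 8)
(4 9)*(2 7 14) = (2 7 14)(4 9) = [0, 1, 7, 3, 9, 5, 6, 14, 8, 4, 10, 11, 12, 13, 2]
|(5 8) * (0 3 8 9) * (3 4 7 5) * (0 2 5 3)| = |(0 4 7 3 8)(2 5 9)| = 15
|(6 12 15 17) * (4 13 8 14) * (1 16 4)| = |(1 16 4 13 8 14)(6 12 15 17)| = 12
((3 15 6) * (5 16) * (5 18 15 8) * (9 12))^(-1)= ((3 8 5 16 18 15 6)(9 12))^(-1)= (3 6 15 18 16 5 8)(9 12)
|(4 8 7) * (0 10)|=|(0 10)(4 8 7)|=6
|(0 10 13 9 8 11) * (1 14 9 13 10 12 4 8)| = 15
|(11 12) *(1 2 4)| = 6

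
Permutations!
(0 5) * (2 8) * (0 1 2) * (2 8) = (0 5 1 8) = [5, 8, 2, 3, 4, 1, 6, 7, 0]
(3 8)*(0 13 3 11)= (0 13 3 8 11)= [13, 1, 2, 8, 4, 5, 6, 7, 11, 9, 10, 0, 12, 3]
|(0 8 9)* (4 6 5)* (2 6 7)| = |(0 8 9)(2 6 5 4 7)| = 15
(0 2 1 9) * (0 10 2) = (1 9 10 2) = [0, 9, 1, 3, 4, 5, 6, 7, 8, 10, 2]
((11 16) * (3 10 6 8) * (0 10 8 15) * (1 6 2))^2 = ((0 10 2 1 6 15)(3 8)(11 16))^2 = (16)(0 2 6)(1 15 10)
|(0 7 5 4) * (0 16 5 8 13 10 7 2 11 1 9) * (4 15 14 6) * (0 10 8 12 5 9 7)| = 14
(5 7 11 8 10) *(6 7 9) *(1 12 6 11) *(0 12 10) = [12, 10, 2, 3, 4, 9, 7, 1, 0, 11, 5, 8, 6] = (0 12 6 7 1 10 5 9 11 8)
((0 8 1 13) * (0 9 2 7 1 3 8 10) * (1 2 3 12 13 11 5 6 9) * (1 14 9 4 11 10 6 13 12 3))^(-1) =((0 6 4 11 5 13 14 9 1 10)(2 7)(3 8))^(-1) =(0 10 1 9 14 13 5 11 4 6)(2 7)(3 8)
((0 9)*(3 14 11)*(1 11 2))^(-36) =(1 2 14 3 11)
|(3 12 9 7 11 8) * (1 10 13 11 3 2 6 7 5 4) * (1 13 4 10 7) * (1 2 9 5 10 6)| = 42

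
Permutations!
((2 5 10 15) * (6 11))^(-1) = ((2 5 10 15)(6 11))^(-1) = (2 15 10 5)(6 11)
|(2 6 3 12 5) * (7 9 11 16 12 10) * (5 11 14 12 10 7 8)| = 12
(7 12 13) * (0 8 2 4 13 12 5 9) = (0 8 2 4 13 7 5 9) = [8, 1, 4, 3, 13, 9, 6, 5, 2, 0, 10, 11, 12, 7]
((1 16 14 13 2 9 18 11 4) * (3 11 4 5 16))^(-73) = (1 16 9 3 14 18 11 13 4 5 2)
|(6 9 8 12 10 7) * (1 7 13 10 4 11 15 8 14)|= 10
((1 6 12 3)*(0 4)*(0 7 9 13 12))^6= (0 3 9)(1 13 4)(6 12 7)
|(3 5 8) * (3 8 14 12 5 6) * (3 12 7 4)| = |(3 6 12 5 14 7 4)| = 7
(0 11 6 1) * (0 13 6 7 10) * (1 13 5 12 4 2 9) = (0 11 7 10)(1 5 12 4 2 9)(6 13) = [11, 5, 9, 3, 2, 12, 13, 10, 8, 1, 0, 7, 4, 6]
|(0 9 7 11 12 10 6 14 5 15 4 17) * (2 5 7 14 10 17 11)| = 22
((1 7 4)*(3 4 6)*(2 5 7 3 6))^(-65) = (1 3 4)(2 5 7)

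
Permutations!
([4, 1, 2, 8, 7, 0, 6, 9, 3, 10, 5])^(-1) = (0 5 10 9 7 4)(3 8)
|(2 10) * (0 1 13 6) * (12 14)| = |(0 1 13 6)(2 10)(12 14)| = 4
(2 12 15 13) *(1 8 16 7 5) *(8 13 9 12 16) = (1 13 2 16 7 5)(9 12 15) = [0, 13, 16, 3, 4, 1, 6, 5, 8, 12, 10, 11, 15, 2, 14, 9, 7]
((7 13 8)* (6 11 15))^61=((6 11 15)(7 13 8))^61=(6 11 15)(7 13 8)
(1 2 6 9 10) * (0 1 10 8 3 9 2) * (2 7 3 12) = [1, 0, 6, 9, 4, 5, 7, 3, 12, 8, 10, 11, 2] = (0 1)(2 6 7 3 9 8 12)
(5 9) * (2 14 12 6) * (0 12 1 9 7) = [12, 9, 14, 3, 4, 7, 2, 0, 8, 5, 10, 11, 6, 13, 1] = (0 12 6 2 14 1 9 5 7)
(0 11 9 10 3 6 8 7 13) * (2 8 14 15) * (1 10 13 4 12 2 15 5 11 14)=[14, 10, 8, 6, 12, 11, 1, 4, 7, 13, 3, 9, 2, 0, 5, 15]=(15)(0 14 5 11 9 13)(1 10 3 6)(2 8 7 4 12)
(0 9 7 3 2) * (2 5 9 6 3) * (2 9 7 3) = [6, 1, 0, 5, 4, 7, 2, 9, 8, 3] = (0 6 2)(3 5 7 9)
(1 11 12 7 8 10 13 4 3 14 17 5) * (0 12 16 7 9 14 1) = [12, 11, 2, 1, 3, 0, 6, 8, 10, 14, 13, 16, 9, 4, 17, 15, 7, 5] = (0 12 9 14 17 5)(1 11 16 7 8 10 13 4 3)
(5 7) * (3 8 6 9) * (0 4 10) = (0 4 10)(3 8 6 9)(5 7) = [4, 1, 2, 8, 10, 7, 9, 5, 6, 3, 0]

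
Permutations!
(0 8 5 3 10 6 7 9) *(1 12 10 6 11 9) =(0 8 5 3 6 7 1 12 10 11 9) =[8, 12, 2, 6, 4, 3, 7, 1, 5, 0, 11, 9, 10]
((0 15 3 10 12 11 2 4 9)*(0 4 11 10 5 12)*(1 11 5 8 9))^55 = ((0 15 3 8 9 4 1 11 2 5 12 10))^55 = (0 11 3 5 9 10 1 15 2 8 12 4)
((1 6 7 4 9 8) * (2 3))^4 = (1 9 7)(4 6 8)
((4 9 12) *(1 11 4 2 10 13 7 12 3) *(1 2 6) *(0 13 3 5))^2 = ((0 13 7 12 6 1 11 4 9 5)(2 10 3))^2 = (0 7 6 11 9)(1 4 5 13 12)(2 3 10)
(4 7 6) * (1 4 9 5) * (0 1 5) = (0 1 4 7 6 9) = [1, 4, 2, 3, 7, 5, 9, 6, 8, 0]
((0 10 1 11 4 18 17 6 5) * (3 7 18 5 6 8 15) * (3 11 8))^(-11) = ((0 10 1 8 15 11 4 5)(3 7 18 17))^(-11) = (0 11 1 5 15 10 4 8)(3 7 18 17)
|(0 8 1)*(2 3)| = |(0 8 1)(2 3)| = 6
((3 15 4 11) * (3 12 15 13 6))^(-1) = ((3 13 6)(4 11 12 15))^(-1) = (3 6 13)(4 15 12 11)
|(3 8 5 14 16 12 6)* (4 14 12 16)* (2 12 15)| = |(16)(2 12 6 3 8 5 15)(4 14)| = 14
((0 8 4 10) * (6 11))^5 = (0 8 4 10)(6 11)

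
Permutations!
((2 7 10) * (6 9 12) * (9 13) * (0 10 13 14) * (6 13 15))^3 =(0 7 14 2 6 10 15)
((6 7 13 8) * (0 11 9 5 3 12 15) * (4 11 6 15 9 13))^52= ((0 6 7 4 11 13 8 15)(3 12 9 5))^52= (0 11)(4 15)(6 13)(7 8)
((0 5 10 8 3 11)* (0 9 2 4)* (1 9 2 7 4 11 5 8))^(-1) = ((0 8 3 5 10 1 9 7 4)(2 11))^(-1) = (0 4 7 9 1 10 5 3 8)(2 11)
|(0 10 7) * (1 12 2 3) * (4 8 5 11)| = 12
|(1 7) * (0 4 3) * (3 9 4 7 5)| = 10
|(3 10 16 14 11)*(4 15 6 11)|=|(3 10 16 14 4 15 6 11)|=8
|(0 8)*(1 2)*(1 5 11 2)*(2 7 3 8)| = 7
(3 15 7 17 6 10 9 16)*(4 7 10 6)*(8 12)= [0, 1, 2, 15, 7, 5, 6, 17, 12, 16, 9, 11, 8, 13, 14, 10, 3, 4]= (3 15 10 9 16)(4 7 17)(8 12)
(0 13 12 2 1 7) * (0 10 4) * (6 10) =(0 13 12 2 1 7 6 10 4) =[13, 7, 1, 3, 0, 5, 10, 6, 8, 9, 4, 11, 2, 12]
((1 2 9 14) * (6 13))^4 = ((1 2 9 14)(6 13))^4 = (14)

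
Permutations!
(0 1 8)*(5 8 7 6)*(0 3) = (0 1 7 6 5 8 3) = [1, 7, 2, 0, 4, 8, 5, 6, 3]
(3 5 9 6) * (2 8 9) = (2 8 9 6 3 5) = [0, 1, 8, 5, 4, 2, 3, 7, 9, 6]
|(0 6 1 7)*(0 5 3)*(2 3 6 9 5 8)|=|(0 9 5 6 1 7 8 2 3)|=9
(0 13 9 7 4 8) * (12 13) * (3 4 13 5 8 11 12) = [3, 1, 2, 4, 11, 8, 6, 13, 0, 7, 10, 12, 5, 9] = (0 3 4 11 12 5 8)(7 13 9)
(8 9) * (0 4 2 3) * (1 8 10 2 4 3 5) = [3, 8, 5, 0, 4, 1, 6, 7, 9, 10, 2] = (0 3)(1 8 9 10 2 5)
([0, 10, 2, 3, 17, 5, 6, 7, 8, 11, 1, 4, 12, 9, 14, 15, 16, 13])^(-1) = (1 10)(4 11 9 13 17)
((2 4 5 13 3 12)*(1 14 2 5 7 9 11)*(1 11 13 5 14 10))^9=(1 10)(2 4 7 9 13 3 12 14)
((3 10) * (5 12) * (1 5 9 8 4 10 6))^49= (1 8 6 9 3 12 10 5 4)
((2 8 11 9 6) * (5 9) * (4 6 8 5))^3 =((2 5 9 8 11 4 6))^3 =(2 8 6 9 4 5 11)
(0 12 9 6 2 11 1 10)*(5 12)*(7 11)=(0 5 12 9 6 2 7 11 1 10)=[5, 10, 7, 3, 4, 12, 2, 11, 8, 6, 0, 1, 9]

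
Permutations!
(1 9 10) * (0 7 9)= (0 7 9 10 1)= [7, 0, 2, 3, 4, 5, 6, 9, 8, 10, 1]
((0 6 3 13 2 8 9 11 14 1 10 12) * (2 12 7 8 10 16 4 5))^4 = (0 12 13 3 6)(1 2 9 16 10 11 4 7 14 5 8)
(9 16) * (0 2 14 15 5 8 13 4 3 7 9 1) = (0 2 14 15 5 8 13 4 3 7 9 16 1) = [2, 0, 14, 7, 3, 8, 6, 9, 13, 16, 10, 11, 12, 4, 15, 5, 1]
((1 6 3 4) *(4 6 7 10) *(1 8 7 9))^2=((1 9)(3 6)(4 8 7 10))^2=(4 7)(8 10)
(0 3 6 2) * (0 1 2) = (0 3 6)(1 2) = [3, 2, 1, 6, 4, 5, 0]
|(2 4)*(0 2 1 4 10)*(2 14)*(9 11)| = 4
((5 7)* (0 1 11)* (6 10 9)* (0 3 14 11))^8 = ((0 1)(3 14 11)(5 7)(6 10 9))^8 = (3 11 14)(6 9 10)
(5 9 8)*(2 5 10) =(2 5 9 8 10) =[0, 1, 5, 3, 4, 9, 6, 7, 10, 8, 2]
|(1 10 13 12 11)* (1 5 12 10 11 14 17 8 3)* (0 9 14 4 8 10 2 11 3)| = 12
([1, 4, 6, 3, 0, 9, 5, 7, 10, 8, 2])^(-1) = [4, 0, 10, 3, 1, 6, 2, 7, 9, 5, 8]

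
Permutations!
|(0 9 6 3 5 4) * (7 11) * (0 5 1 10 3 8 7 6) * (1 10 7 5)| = 14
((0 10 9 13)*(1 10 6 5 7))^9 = (0 6 5 7 1 10 9 13)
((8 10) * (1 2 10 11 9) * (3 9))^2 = ((1 2 10 8 11 3 9))^2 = (1 10 11 9 2 8 3)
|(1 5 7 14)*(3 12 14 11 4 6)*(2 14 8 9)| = 12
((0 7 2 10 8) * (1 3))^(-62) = ((0 7 2 10 8)(1 3))^(-62) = (0 10 7 8 2)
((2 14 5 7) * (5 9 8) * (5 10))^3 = ((2 14 9 8 10 5 7))^3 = (2 8 7 9 5 14 10)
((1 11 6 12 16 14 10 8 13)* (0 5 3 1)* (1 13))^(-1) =(0 13 3 5)(1 8 10 14 16 12 6 11)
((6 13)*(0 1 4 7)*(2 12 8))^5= ((0 1 4 7)(2 12 8)(6 13))^5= (0 1 4 7)(2 8 12)(6 13)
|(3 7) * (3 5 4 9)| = 5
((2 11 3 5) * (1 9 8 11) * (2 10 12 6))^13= (1 11 10 2 8 5 6 9 3 12)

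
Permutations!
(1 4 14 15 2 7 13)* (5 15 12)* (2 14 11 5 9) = (1 4 11 5 15 14 12 9 2 7 13) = [0, 4, 7, 3, 11, 15, 6, 13, 8, 2, 10, 5, 9, 1, 12, 14]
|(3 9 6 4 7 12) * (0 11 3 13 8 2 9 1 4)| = 12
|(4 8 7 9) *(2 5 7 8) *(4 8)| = |(2 5 7 9 8 4)| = 6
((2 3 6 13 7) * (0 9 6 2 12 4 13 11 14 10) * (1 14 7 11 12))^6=((0 9 6 12 4 13 11 7 1 14 10)(2 3))^6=(0 11 9 7 6 1 12 14 4 10 13)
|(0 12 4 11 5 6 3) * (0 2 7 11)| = 6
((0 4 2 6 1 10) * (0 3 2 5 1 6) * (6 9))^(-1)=((0 4 5 1 10 3 2)(6 9))^(-1)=(0 2 3 10 1 5 4)(6 9)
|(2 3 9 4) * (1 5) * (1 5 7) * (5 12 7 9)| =|(1 9 4 2 3 5 12 7)| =8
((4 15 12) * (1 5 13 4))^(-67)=(1 12 15 4 13 5)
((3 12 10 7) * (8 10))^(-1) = (3 7 10 8 12)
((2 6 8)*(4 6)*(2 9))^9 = ((2 4 6 8 9))^9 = (2 9 8 6 4)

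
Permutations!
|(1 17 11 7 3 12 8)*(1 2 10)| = |(1 17 11 7 3 12 8 2 10)| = 9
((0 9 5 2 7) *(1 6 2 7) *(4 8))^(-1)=(0 7 5 9)(1 2 6)(4 8)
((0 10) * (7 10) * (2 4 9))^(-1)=(0 10 7)(2 9 4)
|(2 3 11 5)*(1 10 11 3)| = |(1 10 11 5 2)| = 5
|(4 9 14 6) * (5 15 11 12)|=|(4 9 14 6)(5 15 11 12)|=4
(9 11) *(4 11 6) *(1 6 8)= (1 6 4 11 9 8)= [0, 6, 2, 3, 11, 5, 4, 7, 1, 8, 10, 9]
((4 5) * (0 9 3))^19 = (0 9 3)(4 5)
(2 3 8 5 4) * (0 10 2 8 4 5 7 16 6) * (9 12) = [10, 1, 3, 4, 8, 5, 0, 16, 7, 12, 2, 11, 9, 13, 14, 15, 6] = (0 10 2 3 4 8 7 16 6)(9 12)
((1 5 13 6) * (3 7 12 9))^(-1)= ((1 5 13 6)(3 7 12 9))^(-1)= (1 6 13 5)(3 9 12 7)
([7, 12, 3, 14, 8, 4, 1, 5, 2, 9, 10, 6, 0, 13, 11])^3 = (0 4 3 6)(1 7 8 14)(2 11 12 5)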